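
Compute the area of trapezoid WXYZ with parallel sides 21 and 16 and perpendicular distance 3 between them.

Area = (21 + 16) * 3 / 2 = 111 / 2 = 111/2

111/2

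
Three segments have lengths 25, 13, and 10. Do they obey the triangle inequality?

The longest side is 25. The other two sides sum to 10 + 13 = 23.
Since 23 ≤ 25, the two shorter sides cannot reach around to close the triangle.

No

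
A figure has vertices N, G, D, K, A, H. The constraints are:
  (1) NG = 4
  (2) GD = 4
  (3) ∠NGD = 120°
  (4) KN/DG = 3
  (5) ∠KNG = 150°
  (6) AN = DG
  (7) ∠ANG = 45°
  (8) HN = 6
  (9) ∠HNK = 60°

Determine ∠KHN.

From the given relations: KN = 3·DG = 3·4 = 12.
Step 1: By the law of cosines on triangle HNK: HK² = 6² + 12² − 2·6·12·cos(60°) = 108, so HK = 6·√3.
Step 2: By the inverse law of cosines on triangle KHN: cos(∠KHN) = ((6·√3)² + 6² − 12²) / (2·6·√3·6) = 0/124.71 = 0, so ∠KHN = 90°.

Therefore, the measure of angle ∠KHN = 90°.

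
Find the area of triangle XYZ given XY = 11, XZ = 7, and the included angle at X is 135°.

When two sides and the included angle are known, the area formula is (1/2)ab sin(C).
The height from one side to the opposite vertex is 7 sin(135°) = 7*sqrt(2)/2.
Area = (1/2) * 11 * 7*sqrt(2)/2 = 77*sqrt(2)/4.

77*sqrt(2)/4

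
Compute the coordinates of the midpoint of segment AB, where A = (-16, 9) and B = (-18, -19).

The midpoint is the average of the coordinates:
x: (-16 + -18)/2 = -17
y: (9 + -19)/2 = -5
Midpoint = (-17, -5)

(-17, -5)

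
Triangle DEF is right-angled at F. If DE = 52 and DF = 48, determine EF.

Rearranging the Pythagorean theorem to solve for the unknown leg:
leg^2 = hypotenuse^2 - known_leg^2 = 2704 - 2304 = 400
leg = sqrt(400) = 20.

20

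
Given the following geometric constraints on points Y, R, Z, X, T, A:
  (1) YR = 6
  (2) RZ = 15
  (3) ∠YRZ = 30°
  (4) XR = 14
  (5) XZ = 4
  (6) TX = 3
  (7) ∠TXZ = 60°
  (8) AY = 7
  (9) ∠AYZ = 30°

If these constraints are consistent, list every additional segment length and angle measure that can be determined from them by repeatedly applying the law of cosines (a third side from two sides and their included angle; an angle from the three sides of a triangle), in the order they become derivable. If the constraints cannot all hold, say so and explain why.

The constraints are consistent. Derivable facts, in order:
After 1 step:
- YZ ≈ 10.25
- ZT = √13
- ∠RXZ = 96.67°
- ∠RZX = 67.98°
- ∠XRZ = 15.36°
After 2 steps:
- ZA ≈ 5.46
- ∠RYZ = 132.99°
- ∠RZY = 17.01°
- ∠TZX = 46.1°
- ∠XTZ = 73.9°
After 3 steps:
- ∠AZY = 39.87°
- ∠YAZ = 110.13°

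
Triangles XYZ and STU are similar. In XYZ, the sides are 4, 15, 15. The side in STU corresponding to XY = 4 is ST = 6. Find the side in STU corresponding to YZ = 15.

k = 6/4 = 3/2. TU = 3/2 * 15 = 45/2.

45/2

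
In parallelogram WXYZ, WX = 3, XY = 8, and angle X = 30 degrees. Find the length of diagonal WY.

Law of cosines: d^2 = 3^2 + 8^2 - 2(3)(8)cos(30°) = 73 - 24*sqrt(3), so d = sqrt(73 - 24*sqrt(3)).

sqrt(73 - 24*sqrt(3))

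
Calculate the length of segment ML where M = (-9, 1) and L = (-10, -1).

The horizontal distance is |-10 - -9| = 1 and the vertical distance is |-1 - 1| = 2.
By the Pythagorean theorem, d = sqrt(1^2 + 2^2) = sqrt(5).

sqrt(5)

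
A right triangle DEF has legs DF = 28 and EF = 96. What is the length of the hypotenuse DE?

In a right triangle, the square of the hypotenuse equals the sum of the squares of the two legs.
The legs are 28 and 96, so the hypotenuse = sqrt(784 + 9216) = sqrt(10000) = 100.

100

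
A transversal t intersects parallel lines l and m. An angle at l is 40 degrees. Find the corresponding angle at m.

When a transversal crosses parallel lines, angles in the same position at each intersection are called corresponding angles.
These are always equal, so the answer is 40 degrees.

40 degrees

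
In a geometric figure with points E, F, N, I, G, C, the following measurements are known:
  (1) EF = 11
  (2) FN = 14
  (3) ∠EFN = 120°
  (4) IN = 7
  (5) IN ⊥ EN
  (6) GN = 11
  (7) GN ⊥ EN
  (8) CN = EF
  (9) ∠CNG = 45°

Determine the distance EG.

Step 1: By the law of cosines on triangle EFN: EN² = 11² + 14² − 2·11·14·cos(120°) = 471, so EN ≈ 21.7.
Step 2: By the law of cosines on triangle ENG: EG² = 21.7² + 11² − 2·21.7·11·cos(90°) = 592, so EG = 4·√37.

Therefore, the length of EG = 4·√37.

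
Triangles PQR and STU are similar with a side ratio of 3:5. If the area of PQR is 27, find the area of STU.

For similar figures, the area ratio equals the square of the side ratio.
Side ratio (PQR to STU) = 3:5, so area ratio = 3^2:5^2 = 9:25.
If the area of PQR is 27, then the area of STU = 27 * (25/9) = 75.

75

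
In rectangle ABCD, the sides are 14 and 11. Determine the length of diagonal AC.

Using the Pythagorean theorem:
d² = 14² + 11² = 196 + 121 = 317
d = sqrt(317)

sqrt(317)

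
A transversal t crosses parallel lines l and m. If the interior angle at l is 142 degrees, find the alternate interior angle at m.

Alternate interior angles are equal: 142 degrees.

142 degrees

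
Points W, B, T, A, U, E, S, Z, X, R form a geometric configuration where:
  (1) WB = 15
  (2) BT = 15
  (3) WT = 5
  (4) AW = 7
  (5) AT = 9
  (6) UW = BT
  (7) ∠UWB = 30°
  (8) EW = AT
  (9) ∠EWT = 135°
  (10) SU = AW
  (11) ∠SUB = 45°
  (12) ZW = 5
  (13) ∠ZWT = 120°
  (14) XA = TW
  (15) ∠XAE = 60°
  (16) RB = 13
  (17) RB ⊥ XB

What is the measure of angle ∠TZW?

Step 1: By the law of cosines on triangle ZWT: ZT² = 5² + 5² − 2·5·5·cos(120°) = 75, so ZT = 5·√3.
Step 2: By the inverse law of cosines on triangle TZW: cos(∠TZW) = ((5·√3)² + 5² − 5²) / (2·5·√3·5) = 75/86.6 = 0.866, so ∠TZW = 30°.

Therefore, the measure of angle ∠TZW = 30°.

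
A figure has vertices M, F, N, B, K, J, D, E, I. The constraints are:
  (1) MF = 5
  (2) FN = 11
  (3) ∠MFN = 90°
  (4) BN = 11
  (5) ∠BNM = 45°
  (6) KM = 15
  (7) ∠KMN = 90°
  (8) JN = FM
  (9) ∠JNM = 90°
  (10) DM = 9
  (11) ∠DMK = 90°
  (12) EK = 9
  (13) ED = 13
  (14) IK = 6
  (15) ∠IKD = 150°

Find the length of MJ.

From the given relations: JN = FM = 5.
Step 1: By the law of cosines on triangle NFM: NM² = 11² + 5² − 2·11·5·cos(90°) = 146, so NM = √146.
Step 2: By the law of cosines on triangle MNJ: MJ² = √146² + 5² − 2·√146·5·cos(90°) = 171, so MJ = 3·√19.

Therefore, the length of MJ = 3·√19.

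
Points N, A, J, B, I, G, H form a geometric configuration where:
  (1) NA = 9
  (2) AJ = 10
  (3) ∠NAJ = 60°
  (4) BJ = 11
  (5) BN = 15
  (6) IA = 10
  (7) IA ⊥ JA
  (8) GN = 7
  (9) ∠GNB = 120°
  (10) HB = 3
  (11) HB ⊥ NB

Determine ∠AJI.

Step 1: By the law of cosines on triangle JAI: JI² = 10² + 10² − 2·10·10·cos(90°) = 200, so JI = 10·√2.
Step 2: By the inverse law of cosines on triangle AJI: cos(∠AJI) = (10² + (10·√2)² − 10²) / (2·10·10·√2) = 200/282.84 = 0.7071, so ∠AJI = 45°.

Therefore, the measure of angle ∠AJI = 45°.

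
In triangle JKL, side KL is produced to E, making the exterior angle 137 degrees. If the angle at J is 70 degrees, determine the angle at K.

angle K = 137 - 70 = 67 degrees (exterior angle theorem).

67 degrees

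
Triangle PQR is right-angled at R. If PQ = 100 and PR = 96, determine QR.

By the Pythagorean theorem: QR^2 = PQ^2 - PR^2
QR^2 = 100^2 - 96^2 = 10000 - 9216 = 784
QR = sqrt(784) = 28

28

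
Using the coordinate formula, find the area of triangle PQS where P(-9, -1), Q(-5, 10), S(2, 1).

The Shoelace formula computes the area from vertex coordinates by summing cross products.
For vertices (-9,-1), (-5,10), (2,1):
Signed sum = -9*10 - -5*-1 + -5*1 - 2*10 + 2*-1 - -9*1
= -95 + -25 + 7 = -113
Area = (1/2)|-113| = 113/2.

113/2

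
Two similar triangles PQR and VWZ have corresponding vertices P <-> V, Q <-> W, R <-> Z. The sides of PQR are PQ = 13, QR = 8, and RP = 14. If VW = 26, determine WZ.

Similar triangles have proportional sides. Setting up the proportion:
VW / PQ = WZ / QR
26 / 13 = WZ / 8
WZ = 8 * 26 / 13 = 16.

16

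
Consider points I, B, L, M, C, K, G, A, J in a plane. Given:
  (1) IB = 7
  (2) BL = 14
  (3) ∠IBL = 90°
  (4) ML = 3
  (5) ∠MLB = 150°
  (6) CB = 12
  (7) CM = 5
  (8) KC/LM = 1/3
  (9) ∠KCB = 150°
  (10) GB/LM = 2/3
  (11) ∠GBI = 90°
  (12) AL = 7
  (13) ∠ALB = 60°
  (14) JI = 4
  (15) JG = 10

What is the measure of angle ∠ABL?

Step 1: By the law of cosines on triangle BLA: BA² = 14² + 7² − 2·14·7·cos(60°) = 147, so BA = 7·√3.
Step 2: By the inverse law of cosines on triangle ABL: cos(∠ABL) = ((7·√3)² + 14² − 7²) / (2·7·√3·14) = 294/339.48 = 0.866, so ∠ABL = 30°.

Therefore, the measure of angle ∠ABL = 30°.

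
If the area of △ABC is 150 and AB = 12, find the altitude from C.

height = 2 * 150 / 12 = 25

25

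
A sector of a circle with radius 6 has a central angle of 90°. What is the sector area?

Sector area = π(6²)(1/4) = 9*pi

9*pi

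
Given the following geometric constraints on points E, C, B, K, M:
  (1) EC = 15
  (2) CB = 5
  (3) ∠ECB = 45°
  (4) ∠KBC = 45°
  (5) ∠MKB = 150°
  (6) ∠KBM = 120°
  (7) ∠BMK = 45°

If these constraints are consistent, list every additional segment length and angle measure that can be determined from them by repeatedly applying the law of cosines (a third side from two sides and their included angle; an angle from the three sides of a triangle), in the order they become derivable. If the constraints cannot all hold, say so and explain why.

These constraints are not satisfiable: (5), (6) and (7) are the three interior angles of triangle MKB, which must sum to 180°, but 150° + 120° + 45° = 315°. No planar figure meets all of them, so nothing further can be derived.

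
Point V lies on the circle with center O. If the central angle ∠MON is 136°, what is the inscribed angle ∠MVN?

By the inscribed angle theorem, the inscribed angle is half the central angle.
Inscribed angle = 136° / 2 = 68°

68°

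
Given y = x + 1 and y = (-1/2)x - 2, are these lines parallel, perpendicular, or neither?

Slope of line 1: m1 = 1
Slope of line 2: m2 = -1/2
For parallel lines we need equal slopes: 1 != -1/2.
For perpendicular lines we need m1*m2 = -1: (1)(-1/2) = -1/2 != -1.
Since neither condition holds, the lines are neither parallel nor perpendicular.

Neither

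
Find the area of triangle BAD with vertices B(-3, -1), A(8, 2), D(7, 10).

Using the Shoelace formula for a triangle:
Area = (1/2)|x0(y1 - y2) + x1(y2 - y0) + x2(y0 - y1)|
Area = (1/2)|-3(2 - 10) + 8(10 - -1) + 7(-1 - 2)|
Area = (1/2)|24 + 88 + -21|
Area = (1/2)|91|
Area = (1/2)(91)
Area = 91/2

91/2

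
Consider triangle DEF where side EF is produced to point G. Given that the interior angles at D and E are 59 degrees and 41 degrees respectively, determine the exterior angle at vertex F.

By the exterior angle theorem, an exterior angle of a triangle equals the sum of the two remote interior angles.
Exterior angle = angle D + angle E
Exterior angle = 59 + 41 = 100 degrees

100 degrees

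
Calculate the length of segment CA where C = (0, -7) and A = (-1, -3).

The horizontal distance is |-1 - 0| = 1 and the vertical distance is |-3 - -7| = 4.
By the Pythagorean theorem, d = sqrt(1^2 + 4^2) = sqrt(17).

sqrt(17)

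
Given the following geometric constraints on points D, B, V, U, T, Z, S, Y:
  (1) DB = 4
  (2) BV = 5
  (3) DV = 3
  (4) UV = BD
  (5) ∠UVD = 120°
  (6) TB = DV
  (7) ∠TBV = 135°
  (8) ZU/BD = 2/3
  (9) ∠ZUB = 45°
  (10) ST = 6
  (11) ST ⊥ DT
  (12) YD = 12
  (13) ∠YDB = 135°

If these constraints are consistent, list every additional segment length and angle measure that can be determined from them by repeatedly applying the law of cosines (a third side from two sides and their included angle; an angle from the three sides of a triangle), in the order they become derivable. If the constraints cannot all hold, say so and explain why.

The constraints are consistent. Derivable facts, in order:
After 1 step:
- BY ≈ 15.1
- DU = √37
- VT ≈ 7.43
- ∠BDV = 90°
- ∠BVD = 53.13°
- ∠DBV = 36.87°
After 2 steps:
- ∠BTV = 28.41°
- ∠BVT = 16.59°
- ∠BYD = 10.8°
- ∠DBY = 34.2°
- ∠DUV = 25.28°
- ∠UDV = 34.72°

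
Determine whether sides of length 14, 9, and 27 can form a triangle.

Check the triangle inequality: 14 + 9 = 23 ≤ 27.
Since the sum of two sides does not exceed the third, no triangle can be formed.

No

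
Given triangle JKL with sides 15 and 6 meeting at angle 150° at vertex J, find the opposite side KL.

By the law of cosines: KL^2 = JK^2 + JL^2 - 2*JK*JL*cos(J)
KL^2 = 15^2 + 6^2 - 2*15*6*cos(150°)
KL^2 = 225 + 36 - 180*(-sqrt(3)/2)
KL^2 = 90*sqrt(3) + 261
KL = 3*sqrt(10*sqrt(3) + 29)

3*sqrt(10*sqrt(3) + 29)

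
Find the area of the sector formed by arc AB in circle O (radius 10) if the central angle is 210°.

Sector area = π(10²)(7/12) = 175*pi/3

175*pi/3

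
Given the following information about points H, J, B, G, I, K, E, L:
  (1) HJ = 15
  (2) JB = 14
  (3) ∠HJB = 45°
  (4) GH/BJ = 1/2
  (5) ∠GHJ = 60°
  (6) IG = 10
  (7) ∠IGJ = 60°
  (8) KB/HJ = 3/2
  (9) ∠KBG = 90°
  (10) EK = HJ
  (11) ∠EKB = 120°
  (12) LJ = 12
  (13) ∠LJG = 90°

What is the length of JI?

From the given relations: GH = 1/2·BJ = 1/2·14 = 7.
Step 1: By the law of cosines on triangle JHG: JG² = 15² + 7² − 2·15·7·cos(60°) = 169, so JG = 13.
Step 2: By the law of cosines on triangle JGI: JI² = 13² + 10² − 2·13·10·cos(60°) = 139, so JI = √139.

Therefore, the length of JI = √139.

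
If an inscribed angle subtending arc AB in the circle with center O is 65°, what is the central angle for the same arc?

By the inscribed angle theorem, the central angle is twice the inscribed angle.
Central angle = 2 × 65° = 130°

130°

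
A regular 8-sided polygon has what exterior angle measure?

Each exterior angle of a regular n-gon is 360 / n.
For n = 8: 360 / 8 = 45 degrees.

45 degrees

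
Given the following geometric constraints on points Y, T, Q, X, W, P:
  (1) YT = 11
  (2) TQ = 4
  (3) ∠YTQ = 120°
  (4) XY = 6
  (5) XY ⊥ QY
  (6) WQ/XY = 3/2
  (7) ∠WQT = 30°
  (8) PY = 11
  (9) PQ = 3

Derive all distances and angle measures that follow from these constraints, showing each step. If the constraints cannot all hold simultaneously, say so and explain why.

The constraints are consistent.

From the given relations:
  WQ = 3/2·XY = 3/2·6 = 9

Step 1: From YT = 11, TQ = 4, and ∠YTQ = 120°, by the law of cosines:
  YQ² = YT² + TQ² - 2·YT·TQ·cos(120°) = 121 + 16 + 44 = 181
  YQ = √181

Step 2: From TQ = 4, QW = 9, and ∠TQW = 30°, by the law of cosines:
  TW² = TQ² + QW² - 2·TQ·QW·cos(30°) = 16 + 81 - 62.35 = 34.65
  TW ≈ 5.89

Step 3: From QY = √181, YX = 6, and ∠QYX = 90°, by the law of cosines:
  QX² = QY² + YX² - 2·QY·YX·cos(90°) = 181 + 36 - 0 = 217
  QX ≈ 14.73

Step 4: From YP = 11, YQ = √181, PQ = 3, by the inverse law of cosines:
  cos(∠PYQ) = (YP² + YQ² - PQ²) / (2·YP·YQ)
  ∠PYQ = 8.14°

Step 5: From YQ = √181, YT = 11, QT = 4, by the inverse law of cosines:
  cos(∠QYT) = (YQ² + YT² - QT²) / (2·YQ·YT)
  ∠QYT = 14.92°

Step 6: From TQ = 4, TW = 5.89, QW = 9, by the inverse law of cosines:
  cos(∠QTW) = (TQ² + TW² - QW²) / (2·TQ·TW)
  ∠QTW = 130.14°

Step 7: From QP = 3, QY = √181, PY = 11, by the inverse law of cosines:
  cos(∠PQY) = (QP² + QY² - PY²) / (2·QP·QY)
  ∠PQY = 31.26°

Step 8: From QT = 4, QY = √181, TY = 11, by the inverse law of cosines:
  cos(∠TQY) = (QT² + QY² - TY²) / (2·QT·QY)
  ∠TQY = 45.08°

Step 9: From WQ = 9, WT = 5.89, QT = 4, by the inverse law of cosines:
  cos(∠QWT) = (WQ² + WT² - QT²) / (2·WQ·WT)
  ∠QWT = 19.86°

Step 10: From PQ = 3, PY = 11, QY = √181, by the inverse law of cosines:
  cos(∠QPY) = (PQ² + PY² - QY²) / (2·PQ·PY)
  ∠QPY = 140.6°

Step 11: From QX = 14.73, QY = √181, XY = 6, by the inverse law of cosines:
  cos(∠XQY) = (QX² + QY² - XY²) / (2·QX·QY)
  ∠XQY = 24.04°

Step 12: From XQ = 14.73, XY = 6, QY = √181, by the inverse law of cosines:
  cos(∠QXY) = (XQ² + XY² - QY²) / (2·XQ·XY)
  ∠QXY = 65.96°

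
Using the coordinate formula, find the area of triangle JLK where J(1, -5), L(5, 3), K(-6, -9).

The Shoelace formula computes the area from vertex coordinates by summing cross products.
For vertices (1,-5), (5,3), (-6,-9):
Signed sum = 1*3 - 5*-5 + 5*-9 - -6*3 + -6*-5 - 1*-9
= 28 + -27 + 39 = 40
Area = (1/2)|40| = 20.

20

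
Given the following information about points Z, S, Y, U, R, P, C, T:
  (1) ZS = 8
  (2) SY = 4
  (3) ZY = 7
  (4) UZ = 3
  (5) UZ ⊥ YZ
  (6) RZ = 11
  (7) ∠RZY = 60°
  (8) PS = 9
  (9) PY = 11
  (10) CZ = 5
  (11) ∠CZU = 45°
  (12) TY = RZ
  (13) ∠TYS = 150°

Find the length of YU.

Step 1: By the law of cosines on triangle YZU: YU² = 7² + 3² − 2·7·3·cos(90°) = 58, so YU = √58.

Therefore, the length of YU = √58.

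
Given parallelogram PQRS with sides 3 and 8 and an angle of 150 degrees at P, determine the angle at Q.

Consecutive angles are supplementary: angle Q = 180 - 150 = 30 degrees.

30 degrees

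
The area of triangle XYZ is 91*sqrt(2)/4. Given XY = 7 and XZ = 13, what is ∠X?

From the SAS area formula Area = (1/2)ab sin(C), rearranging gives sin(C) = 2*Area/(ab).
sin(C) = 2 * 91*sqrt(2)/4 / (91) = sqrt(2)/2.
Therefore C = arcsin(sqrt(2)/2) = 45°.
Since sin(180° - C) = sin(C), the obtuse angle 135° gives the same area, so C = 45° or C = 135°.

45° or 135°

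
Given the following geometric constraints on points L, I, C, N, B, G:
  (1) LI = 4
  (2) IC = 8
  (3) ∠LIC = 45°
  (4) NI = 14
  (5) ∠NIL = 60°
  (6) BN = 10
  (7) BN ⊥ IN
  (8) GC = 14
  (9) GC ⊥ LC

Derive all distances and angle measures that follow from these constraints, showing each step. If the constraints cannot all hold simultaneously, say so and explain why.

The constraints are consistent.

Step 1: From LI = 4, IC = 8, and ∠LIC = 45°, by the law of cosines:
  LC² = LI² + IC² - 2·LI·IC·cos(45°) = 16 + 64 - 45.25 = 34.75
  LC ≈ 5.89

Step 2: From LI = 4, IN = 14, and ∠LIN = 60°, by the law of cosines:
  LN² = LI² + IN² - 2·LI·IN·cos(60°) = 16 + 196 - 56 = 156
  LN = 2·√39

Step 3: From IN = 14, NB = 10, and ∠INB = 90°, by the law of cosines:
  IB² = IN² + NB² - 2·IN·NB·cos(90°) = 196 + 100 - 0 = 296
  IB = 2·√74

Step 4: From LC = 5.89, CG = 14, and ∠LCG = 90°, by the law of cosines:
  LG² = LC² + CG² - 2·LC·CG·cos(90°) = 34.75 + 196 - 0 = 230.7
  LG ≈ 15.19

Step 5: From LC = 5.89, LI = 4, CI = 8, by the inverse law of cosines:
  cos(∠CLI) = (LC² + LI² - CI²) / (2·LC·LI)
  ∠CLI = 106.32°

Step 6: From LI = 4, LN = 2·√39, IN = 14, by the inverse law of cosines:
  cos(∠ILN) = (LI² + LN² - IN²) / (2·LI·LN)
  ∠ILN = 103.9°

Step 7: From IB = 2·√74, IN = 14, BN = 10, by the inverse law of cosines:
  cos(∠BIN) = (IB² + IN² - BN²) / (2·IB·IN)
  ∠BIN = 35.54°

Step 8: From CI = 8, CL = 5.89, IL = 4, by the inverse law of cosines:
  cos(∠ICL) = (CI² + CL² - IL²) / (2·CI·CL)
  ∠ICL = 28.68°

Step 9: From NI = 14, NL = 2·√39, IL = 4, by the inverse law of cosines:
  cos(∠INL) = (NI² + NL² - IL²) / (2·NI·NL)
  ∠INL = 16.1°

Step 10: From BI = 2·√74, BN = 10, IN = 14, by the inverse law of cosines:
  cos(∠IBN) = (BI² + BN² - IN²) / (2·BI·BN)
  ∠IBN = 54.46°

Step 11: From LC = 5.89, LG = 15.19, CG = 14, by the inverse law of cosines:
  cos(∠CLG) = (LC² + LG² - CG²) / (2·LC·LG)
  ∠CLG = 67.17°

Step 12: From GC = 14, GL = 15.19, CL = 5.89, by the inverse law of cosines:
  cos(∠CGL) = (GC² + GL² - CL²) / (2·GC·GL)
  ∠CGL = 22.83°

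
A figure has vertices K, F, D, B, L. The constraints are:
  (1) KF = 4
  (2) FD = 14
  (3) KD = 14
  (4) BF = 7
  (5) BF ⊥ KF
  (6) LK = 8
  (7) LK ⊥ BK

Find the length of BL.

Step 1: By the law of cosines on triangle BFK: BK² = 7² + 4² − 2·7·4·cos(90°) = 65, so BK = √65.
Step 2: By the law of cosines on triangle BKL: BL² = √65² + 8² − 2·√65·8·cos(90°) = 129, so BL = √129.

Therefore, the length of BL = √129.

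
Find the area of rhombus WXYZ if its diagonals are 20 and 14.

The diagonals of a rhombus divide it into four right triangles.
Each triangle has legs 20/ 2 = 10 and 14/2 = 7, so each has area (1/2)*10*7 = 35.
Four such triangles give total area = (d1 * d2) / 2 = 140.

140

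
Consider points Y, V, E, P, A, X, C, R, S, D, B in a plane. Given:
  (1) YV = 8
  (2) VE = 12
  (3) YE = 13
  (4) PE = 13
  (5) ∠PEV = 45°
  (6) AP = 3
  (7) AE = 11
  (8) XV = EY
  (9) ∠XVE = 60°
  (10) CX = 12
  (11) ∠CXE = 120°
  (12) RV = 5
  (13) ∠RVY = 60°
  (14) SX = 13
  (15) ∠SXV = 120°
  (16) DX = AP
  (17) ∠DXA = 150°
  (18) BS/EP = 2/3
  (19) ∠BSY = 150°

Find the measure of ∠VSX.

From the given relations: XV = EY = 13.
Step 1: By the law of cosines on triangle SXV: SV² = 13² + 13² − 2·13·13·cos(120°) = 507, so SV = 13·√3.
Step 2: By the inverse law of cosines on triangle VSX: cos(∠VSX) = ((13·√3)² + 13² − 13²) / (2·13·√3·13) = 507/585.43 = 0.866, so ∠VSX = 30°.

Therefore, the measure of angle ∠VSX = 30°.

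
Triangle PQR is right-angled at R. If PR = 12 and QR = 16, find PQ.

By the Pythagorean theorem: PQ^2 = PR^2 + QR^2
PQ^2 = 12^2 + 16^2 = 144 + 256 = 400
PQ = sqrt(400) = 20

20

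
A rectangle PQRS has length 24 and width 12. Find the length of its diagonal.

Using the Pythagorean theorem:
d² = 24² + 12² = 576 + 144 = 720
d = sqrt(720) = 12*sqrt(5)

12*sqrt(5)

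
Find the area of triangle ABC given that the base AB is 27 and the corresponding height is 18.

Area = (1/2)(27)(18) = 243

243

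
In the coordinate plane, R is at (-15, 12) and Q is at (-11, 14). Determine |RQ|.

d = sqrt((4)^2 + (2)^2) = sqrt(20) = 2*sqrt(5)

2*sqrt(5)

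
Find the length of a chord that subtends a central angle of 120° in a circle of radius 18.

Chord length = 2r sin(θ/2)
= 2 × 18 × sin(120°/2)
= 2 × 18 × sin(60°)
= 18*sqrt(3)

18*sqrt(3)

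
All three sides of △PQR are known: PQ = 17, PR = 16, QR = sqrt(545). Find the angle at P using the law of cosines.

cos(P) = (17² + 16² - (sqrt(545))²) / (2 × 17 × 16) = 0, so P = arccos(0) = 90°.

90°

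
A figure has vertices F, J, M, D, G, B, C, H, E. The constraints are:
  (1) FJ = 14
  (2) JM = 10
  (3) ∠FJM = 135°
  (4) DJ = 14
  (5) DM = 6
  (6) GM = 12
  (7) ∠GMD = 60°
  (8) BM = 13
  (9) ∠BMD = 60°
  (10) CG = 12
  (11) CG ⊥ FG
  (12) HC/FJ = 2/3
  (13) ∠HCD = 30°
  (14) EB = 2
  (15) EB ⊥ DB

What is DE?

Step 1: By the law of cosines on triangle BMD: BD² = 13² + 6² − 2·13·6·cos(60°) = 127, so BD = √127.
Step 2: By the law of cosines on triangle DBE: DE² = √127² + 2² − 2·√127·2·cos(90°) = 131, so DE = √131.

Therefore, the length of DE = √131.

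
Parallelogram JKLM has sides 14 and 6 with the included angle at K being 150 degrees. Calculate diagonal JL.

Using the law of cosines:
d^2 = 14^2 + 6^2 - 2(14)(6)cos(150 degrees)
d^2 = 196 + 36 - 168*-sqrt(3)/2
d^2 = 84*sqrt(3) + 232
d = 2*sqrt(21*sqrt(3) + 58)

2*sqrt(21*sqrt(3) + 58)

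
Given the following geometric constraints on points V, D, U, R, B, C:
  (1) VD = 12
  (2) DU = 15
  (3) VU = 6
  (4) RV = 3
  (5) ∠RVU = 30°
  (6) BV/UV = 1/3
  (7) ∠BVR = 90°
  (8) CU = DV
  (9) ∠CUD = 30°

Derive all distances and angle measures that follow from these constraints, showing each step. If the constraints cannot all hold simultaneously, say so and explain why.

The constraints are consistent.

From the given relations:
  BV = 1/3·UV = 1/3·6 = 2
  CU = DV = 12

Step 1: From DU = 15, UC = 12, and ∠DUC = 30°, by the law of cosines:
  DC² = DU² + UC² - 2·DU·UC·cos(30°) = 225 + 144 - 311.8 = 57.23
  DC ≈ 7.57

Step 2: From UV = 6, VR = 3, and ∠UVR = 30°, by the law of cosines:
  UR² = UV² + VR² - 2·UV·VR·cos(30°) = 36 + 9 - 31.18 = 13.82
  UR ≈ 3.72

Step 3: From RV = 3, VB = 2, and ∠RVB = 90°, by the law of cosines:
  RB² = RV² + VB² - 2·RV·VB·cos(90°) = 9 + 4 - 0 = 13
  RB = √13

Step 4: From VD = 12, VU = 6, DU = 15, by the inverse law of cosines:
  cos(∠DVU) = (VD² + VU² - DU²) / (2·VD·VU)
  ∠DVU = 108.21°

Step 5: From DU = 15, DV = 12, UV = 6, by the inverse law of cosines:
  cos(∠UDV) = (DU² + DV² - UV²) / (2·DU·DV)
  ∠UDV = 22.33°

Step 6: From UD = 15, UV = 6, DV = 12, by the inverse law of cosines:
  cos(∠DUV) = (UD² + UV² - DV²) / (2·UD·UV)
  ∠DUV = 49.46°

Step 7: From DC = 7.57, DU = 15, CU = 12, by the inverse law of cosines:
  cos(∠CDU) = (DC² + DU² - CU²) / (2·DC·DU)
  ∠CDU = 52.48°

Step 8: From UR = 3.72, UV = 6, RV = 3, by the inverse law of cosines:
  cos(∠RUV) = (UR² + UV² - RV²) / (2·UR·UV)
  ∠RUV = 23.79°

Step 9: From RB = √13, RV = 3, BV = 2, by the inverse law of cosines:
  cos(∠BRV) = (RB² + RV² - BV²) / (2·RB·RV)
  ∠BRV = 33.69°

Step 10: From RU = 3.72, RV = 3, UV = 6, by the inverse law of cosines:
  cos(∠URV) = (RU² + RV² - UV²) / (2·RU·RV)
  ∠URV = 126.21°

Step 11: From BR = √13, BV = 2, RV = 3, by the inverse law of cosines:
  cos(∠RBV) = (BR² + BV² - RV²) / (2·BR·BV)
  ∠RBV = 56.31°

Step 12: From CD = 7.57, CU = 12, DU = 15, by the inverse law of cosines:
  cos(∠DCU) = (CD² + CU² - DU²) / (2·CD·CU)
  ∠DCU = 97.52°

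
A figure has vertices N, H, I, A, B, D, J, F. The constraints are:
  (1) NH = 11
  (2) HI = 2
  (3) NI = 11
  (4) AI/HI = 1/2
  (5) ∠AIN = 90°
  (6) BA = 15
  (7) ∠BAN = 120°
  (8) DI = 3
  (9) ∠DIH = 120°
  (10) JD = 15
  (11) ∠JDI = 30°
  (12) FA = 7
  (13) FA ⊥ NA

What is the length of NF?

From the given relations: AI = 1/2·HI = 1/2·2 = 1.
Step 1: By the law of cosines on triangle NIA: NA² = 11² + 1² − 2·11·1·cos(90°) = 122, so NA = √122.
Step 2: By the law of cosines on triangle NAF: NF² = √122² + 7² − 2·√122·7·cos(90°) = 171, so NF = 3·√19.

Therefore, the length of NF = 3·√19.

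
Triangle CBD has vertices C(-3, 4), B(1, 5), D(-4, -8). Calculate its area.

Shoelace: Area = (1/2)|-3(5--8) + 1(-8-4) + -4(4-5)| = (1/2)(47) = 47/2

47/2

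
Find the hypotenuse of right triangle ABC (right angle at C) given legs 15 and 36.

By the Pythagorean theorem: AB^2 = AC^2 + BC^2
AB^2 = 15^2 + 36^2 = 225 + 1296 = 1521
AB = sqrt(1521) = 39

39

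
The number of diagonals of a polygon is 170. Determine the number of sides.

Using d = n(n - 3)/2, we solve 170 = n(n - 3)/2.
So n(n - 3) = 340.
Testing n = 20: 20 * 17 = 340 = 340. Correct.
The polygon has 20 sides.

20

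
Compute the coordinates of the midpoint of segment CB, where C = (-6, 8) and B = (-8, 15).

The midpoint is the point halfway along the segment.
Move half the horizontal distance: -6 + (-8 - -6)/2 = -6 + -2/2 = -7
Move half the vertical distance: 8 + (15 - 8)/2 = 8 + 7/2 = 23/2
Midpoint = (-7, 23/2)

(-7, 23/2)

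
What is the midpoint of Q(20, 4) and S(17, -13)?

The midpoint is the average of the coordinates:
x: (20 + 17)/2 = 37/2
y: (4 + -13)/2 = -9/2
Midpoint = (37/2, -9/2)

(37/2, -9/2)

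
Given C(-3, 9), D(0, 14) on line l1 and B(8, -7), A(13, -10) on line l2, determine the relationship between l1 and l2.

Slope of line 1: m1 = (14 - 9)/(0 - -3) = 5/3 = 5/3
Slope of line 2: m2 = (-10 - -7)/(13 - 8) = -3/5 = -3/5
Two lines are perpendicular when the product of their slopes is -1 (negative reciprocals).
m1 * m2 = (5/3) * (-3/5) = -1, confirming perpendicularity.

Perpendicular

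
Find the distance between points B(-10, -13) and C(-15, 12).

The horizontal distance is |-15 - -10| = 5 and the vertical distance is |12 - -13| = 25.
By the Pythagorean theorem, d = sqrt(5^2 + 25^2) = sqrt(650) = 5*sqrt(26).

5*sqrt(26)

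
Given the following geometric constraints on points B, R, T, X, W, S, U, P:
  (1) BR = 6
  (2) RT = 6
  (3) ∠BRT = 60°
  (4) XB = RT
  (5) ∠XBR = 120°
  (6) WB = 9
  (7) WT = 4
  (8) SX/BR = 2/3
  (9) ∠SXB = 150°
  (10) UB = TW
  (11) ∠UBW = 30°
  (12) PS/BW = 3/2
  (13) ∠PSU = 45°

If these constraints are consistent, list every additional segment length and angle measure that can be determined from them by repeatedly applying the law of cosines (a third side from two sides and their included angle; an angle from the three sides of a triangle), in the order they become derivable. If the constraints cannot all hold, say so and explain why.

The constraints are consistent. Derivable facts, in order:
After 1 step:
- BS ≈ 9.67
- BT = 6
- RX = 6·√3
- WU ≈ 5.89
After 2 steps:
- ∠BRX = 30°
- ∠BSX = 18.07°
- ∠BTR = 60°
- ∠BTW = 127.17°
- ∠BUW = 130.14°
- ∠BWT = 32.09°
- ∠BWU = 19.86°
- ∠BXR = 30°
- ∠RBT = 60°
- ∠SBX = 11.93°
- ∠TBW = 20.74°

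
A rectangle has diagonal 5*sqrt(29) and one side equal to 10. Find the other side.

b = sqrt(d^2 - a^2) = sqrt(725 - 100) = sqrt(625) = 25

25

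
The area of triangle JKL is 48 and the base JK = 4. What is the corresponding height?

Rearranging the area formula Area = (1/2) * base * height:
height = 2 * Area / base = 2 * 48 / 4 = 24.

24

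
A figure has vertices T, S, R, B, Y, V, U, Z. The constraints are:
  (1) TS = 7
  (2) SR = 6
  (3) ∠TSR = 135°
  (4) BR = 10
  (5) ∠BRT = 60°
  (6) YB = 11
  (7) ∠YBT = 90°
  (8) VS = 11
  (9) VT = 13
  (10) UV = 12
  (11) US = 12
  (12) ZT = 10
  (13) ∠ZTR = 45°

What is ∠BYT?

Step 1: By the law of cosines on triangle RST: RT² = 6² + 7² − 2·6·7·cos(135°) = 144.4, so RT ≈ 12.02.
Step 2: By the law of cosines on triangle BRT: BT² = 10² + 12.02² − 2·10·12.02·cos(60°) = 124.23, so BT ≈ 11.15.
Step 3: By the law of cosines on triangle YBT: YT² = 11² + 11.15² − 2·11·11.15·cos(90°) = 245.23, so YT ≈ 15.66.
Step 4: By the inverse law of cosines on triangle BYT: cos(∠BYT) = (11² + 15.66² − 11.15²) / (2·11·15.66) = 242/344.52 = 0.7024, so ∠BYT = 45.38°.

Therefore, the measure of angle ∠BYT = 45.38°.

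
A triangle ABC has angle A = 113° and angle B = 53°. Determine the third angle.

Let angle C = x. Then 113 + 53 + x = 180.
x = 180 - 166 = 14 degrees.

14 degrees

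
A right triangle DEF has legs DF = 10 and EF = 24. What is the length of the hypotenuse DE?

By the Pythagorean theorem: DE^2 = DF^2 + EF^2
DE^2 = 10^2 + 24^2 = 100 + 576 = 676
DE = sqrt(676) = 26

26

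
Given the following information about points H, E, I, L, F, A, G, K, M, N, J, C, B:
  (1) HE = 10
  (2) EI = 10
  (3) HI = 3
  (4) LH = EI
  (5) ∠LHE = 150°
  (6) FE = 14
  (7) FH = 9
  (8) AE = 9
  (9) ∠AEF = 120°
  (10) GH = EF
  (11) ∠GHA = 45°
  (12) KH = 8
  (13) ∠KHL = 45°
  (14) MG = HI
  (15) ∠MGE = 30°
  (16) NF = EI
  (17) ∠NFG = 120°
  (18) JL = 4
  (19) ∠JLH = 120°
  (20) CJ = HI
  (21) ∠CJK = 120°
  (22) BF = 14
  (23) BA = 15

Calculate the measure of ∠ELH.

From the given relations: LH = EI = 10.
Step 1: By the law of cosines on triangle LHE: LE² = 10² + 10² − 2·10·10·cos(150°) = 373.21, so LE ≈ 19.32.
Step 2: By the inverse law of cosines on triangle ELH: cos(∠ELH) = (19.32² + 10² − 10²) / (2·19.32·10) = 373.21/386.37 = 0.9659, so ∠ELH = 15°.

Therefore, the measure of angle ∠ELH = 15°.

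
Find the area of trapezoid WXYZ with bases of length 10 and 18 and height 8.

A trapezoid's area equals the midsegment times the height.
The midsegment is (10 + 18) / 2 = 14.
Area = 14 * 8 = 112.

112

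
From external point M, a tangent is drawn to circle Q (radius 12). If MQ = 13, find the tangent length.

The tangent, radius, and line from the external point to the center form a right triangle.
The right angle is where the tangent meets the radius.
By the Pythagorean theorem: tangent² + 12² = 13²
tangent² = 169 - 144 = 25
tangent = 5

5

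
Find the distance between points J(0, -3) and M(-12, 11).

d = sqrt((-12 - 0)^2 + (11 - -3)^2)
d = sqrt(-12^2 + 14^2)
d = sqrt(144 + 196)
d = sqrt(340) = 2*sqrt(85)

2*sqrt(85)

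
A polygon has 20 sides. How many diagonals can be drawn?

Total line segments between 20 vertices = C(20,2) = 190.
Subtract the 20 sides: 190 - 20 = 170 diagonals.

170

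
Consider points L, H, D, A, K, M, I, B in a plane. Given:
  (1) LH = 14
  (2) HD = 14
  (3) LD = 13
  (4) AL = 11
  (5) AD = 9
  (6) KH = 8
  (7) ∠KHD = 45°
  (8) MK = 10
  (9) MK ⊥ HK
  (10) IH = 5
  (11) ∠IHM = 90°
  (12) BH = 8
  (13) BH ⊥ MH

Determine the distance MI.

Step 1: By the law of cosines on triangle HKM: HM² = 8² + 10² − 2·8·10·cos(90°) = 164, so HM = 2·√41.
Step 2: By the law of cosines on triangle MHI: MI² = (2·√41)² + 5² − 2·2·√41·5·cos(90°) = 189, so MI = 3·√21.

Therefore, the length of MI = 3·√21.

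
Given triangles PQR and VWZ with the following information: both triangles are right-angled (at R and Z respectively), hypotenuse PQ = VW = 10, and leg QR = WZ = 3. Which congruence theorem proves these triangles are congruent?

The given information matches HL: The hypotenuse and one leg of two right triangles are equal (Hypotenuse-Leg).

HL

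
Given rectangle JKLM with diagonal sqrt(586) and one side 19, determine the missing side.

Using the Pythagorean theorem: d^2 = a^2 + b^2
b^2 = d^2 - a^2
b^2 = 586 - 361
b^2 = 225
b = sqrt(225) = 15

15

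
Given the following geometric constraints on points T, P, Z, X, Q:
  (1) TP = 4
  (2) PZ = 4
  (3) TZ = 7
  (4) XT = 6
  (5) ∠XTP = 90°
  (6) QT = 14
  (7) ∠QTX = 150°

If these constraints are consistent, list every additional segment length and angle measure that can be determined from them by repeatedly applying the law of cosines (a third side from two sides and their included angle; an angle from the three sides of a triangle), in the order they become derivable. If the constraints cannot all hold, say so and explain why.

The constraints are consistent. Derivable facts, in order:
After 1 step:
- PX = 2·√13
- XQ ≈ 19.43
- ∠PTZ = 28.96°
- ∠PZT = 28.96°
- ∠TPZ = 122.09°
After 2 steps:
- ∠PXT = 33.69°
- ∠QXT = 21.12°
- ∠TPX = 56.31°
- ∠TQX = 8.88°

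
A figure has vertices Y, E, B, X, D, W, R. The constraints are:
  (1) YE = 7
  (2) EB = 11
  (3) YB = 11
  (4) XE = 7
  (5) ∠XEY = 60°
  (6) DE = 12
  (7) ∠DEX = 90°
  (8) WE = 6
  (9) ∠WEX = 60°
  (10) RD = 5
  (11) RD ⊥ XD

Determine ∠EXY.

Step 1: By the law of cosines on triangle XEY: XY² = 7² + 7² − 2·7·7·cos(60°) = 49, so XY = 7.
Step 2: By the inverse law of cosines on triangle EXY: cos(∠EXY) = (7² + 7² − 7²) / (2·7·7) = 49/98 = 0.5, so ∠EXY = 60°.

Therefore, the measure of angle ∠EXY = 60°.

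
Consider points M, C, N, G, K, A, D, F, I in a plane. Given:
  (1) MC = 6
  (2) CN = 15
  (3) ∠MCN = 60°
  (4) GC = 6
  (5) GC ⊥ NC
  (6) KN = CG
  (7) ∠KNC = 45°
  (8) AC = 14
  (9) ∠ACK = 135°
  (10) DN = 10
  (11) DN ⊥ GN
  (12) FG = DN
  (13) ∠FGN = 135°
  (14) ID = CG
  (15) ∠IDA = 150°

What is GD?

Step 1: By the law of cosines on triangle GCN: GN² = 6² + 15² − 2·6·15·cos(90°) = 261, so GN = 3·√29.
Step 2: By the law of cosines on triangle GND: GD² = (3·√29)² + 10² − 2·3·√29·10·cos(90°) = 361, so GD = 19.

Therefore, the length of GD = 19.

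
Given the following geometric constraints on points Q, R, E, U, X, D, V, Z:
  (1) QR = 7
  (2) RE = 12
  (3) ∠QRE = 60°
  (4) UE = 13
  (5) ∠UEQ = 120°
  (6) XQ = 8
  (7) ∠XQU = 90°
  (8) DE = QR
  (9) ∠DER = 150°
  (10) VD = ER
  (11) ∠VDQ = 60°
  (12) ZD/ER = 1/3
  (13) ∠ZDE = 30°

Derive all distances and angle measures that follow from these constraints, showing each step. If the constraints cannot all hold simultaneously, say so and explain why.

The constraints are consistent.

From the given relations:
  DE = QR = 7
  VD = ER = 12
  ZD = 1/3·ER = 1/3·12 = 4

Step 1: From QR = 7, RE = 12, and ∠QRE = 60°, by the law of cosines:
  QE² = QR² + RE² - 2·QR·RE·cos(60°) = 49 + 144 - 84 = 109
  QE = √109

Step 2: From RE = 12, ED = 7, and ∠RED = 150°, by the law of cosines:
  RD² = RE² + ED² - 2·RE·ED·cos(150°) = 144 + 49 + 145.5 = 338.5
  RD ≈ 18.4

Step 3: From ED = 7, DZ = 4, and ∠EDZ = 30°, by the law of cosines:
  EZ² = ED² + DZ² - 2·ED·DZ·cos(30°) = 49 + 16 - 48.5 = 16.5
  EZ ≈ 4.06

Step 4: From QE = √109, EU = 13, and ∠QEU = 120°, by the law of cosines:
  QU² = QE² + EU² - 2·QE·EU·cos(120°) = 109 + 169 + 135.7 = 413.7
  QU ≈ 20.34

Step 5: From QE = √109, QR = 7, ER = 12, by the inverse law of cosines:
  cos(∠EQR) = (QE² + QR² - ER²) / (2·QE·QR)
  ∠EQR = 84.5°

Step 6: From RD = 18.4, RE = 12, DE = 7, by the inverse law of cosines:
  cos(∠DRE) = (RD² + RE² - DE²) / (2·RD·RE)
  ∠DRE = 10.97°

Step 7: From ED = 7, EZ = 4.06, DZ = 4, by the inverse law of cosines:
  cos(∠DEZ) = (ED² + EZ² - DZ²) / (2·ED·EZ)
  ∠DEZ = 29.49°

Step 8: From EQ = √109, ER = 12, QR = 7, by the inverse law of cosines:
  cos(∠QER) = (EQ² + ER² - QR²) / (2·EQ·ER)
  ∠QER = 35.5°

Step 9: From DE = 7, DR = 18.4, ER = 12, by the inverse law of cosines:
  cos(∠EDR) = (DE² + DR² - ER²) / (2·DE·DR)
  ∠EDR = 19.03°

Step 10: From ZD = 4, ZE = 4.06, DE = 7, by the inverse law of cosines:
  cos(∠DZE) = (ZD² + ZE² - DE²) / (2·ZD·ZE)
  ∠DZE = 120.51°

Step 11: From UQ = 20.34, QX = 8, and ∠UQX = 90°, by the law of cosines:
  UX² = UQ² + QX² - 2·UQ·QX·cos(90°) = 413.7 + 64 - 0 = 477.7
  UX ≈ 21.86

Step 12: From QE = √109, QU = 20.34, EU = 13, by the inverse law of cosines:
  cos(∠EQU) = (QE² + QU² - EU²) / (2·QE·QU)
  ∠EQU = 33.61°

Step 13: From UE = 13, UQ = 20.34, EQ = √109, by the inverse law of cosines:
  cos(∠EUQ) = (UE² + UQ² - EQ²) / (2·UE·UQ)
  ∠EUQ = 26.39°

Step 14: From UQ = 20.34, UX = 21.86, QX = 8, by the inverse law of cosines:
  cos(∠QUX) = (UQ² + UX² - QX²) / (2·UQ·UX)
  ∠QUX = 21.47°

Step 15: From XQ = 8, XU = 21.86, QU = 20.34, by the inverse law of cosines:
  cos(∠QXU) = (XQ² + XU² - QU²) / (2·XQ·XU)
  ∠QXU = 68.53°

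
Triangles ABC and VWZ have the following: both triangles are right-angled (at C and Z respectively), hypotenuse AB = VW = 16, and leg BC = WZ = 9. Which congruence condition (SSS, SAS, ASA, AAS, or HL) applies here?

The given information provides:
both triangles are right-angled (at C and Z respectively), hypotenuse AB = VW = 16, and leg BC = WZ = 9
This matches the HL congruence theorem.
The hypotenuse and one leg of two right triangles are equal (Hypotenuse-Leg).

HL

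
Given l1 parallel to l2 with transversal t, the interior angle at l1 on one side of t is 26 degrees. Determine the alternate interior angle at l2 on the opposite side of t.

Alternate interior angles lie on opposite sides of the transversal, between the parallel lines.
By the alternate interior angle theorem, they are equal: 26 degrees.

26 degrees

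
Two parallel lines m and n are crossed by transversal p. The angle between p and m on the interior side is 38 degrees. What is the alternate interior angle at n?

Alternate interior angles formed by parallel lines and a transversal are equal.
The given angle is 38 degrees.
The alternate interior angle = 38 degrees.

38 degrees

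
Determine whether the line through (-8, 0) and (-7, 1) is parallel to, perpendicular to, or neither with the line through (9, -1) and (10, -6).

Slope of line 1: m1 = (1 - 0)/(-7 - -8) = 1/1 = 1
Slope of line 2: m2 = (-6 - -1)/(10 - 9) = -5/1 = -5
m1 != m2 and m1*m2 = -5 != -1. Neither.

Neither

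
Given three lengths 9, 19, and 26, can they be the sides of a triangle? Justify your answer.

Check all three triangle inequalities:
9 + 19 = 28 > 26 ✓
9 + 26 = 35 > 19 ✓
19 + 26 = 45 > 9 ✓
All conditions hold, so these sides form a valid triangle.

Yes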